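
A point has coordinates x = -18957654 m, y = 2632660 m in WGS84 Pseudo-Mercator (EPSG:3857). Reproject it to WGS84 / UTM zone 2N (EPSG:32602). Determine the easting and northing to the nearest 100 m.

E 571800 m, N 2544300 m

Web Mercator inverse (R = 6378137 m) → φ = 23.00530334°, λ = -170.29950339°.
UTM 2N forward: E = 571786.408 m, N = 2544278.350 m.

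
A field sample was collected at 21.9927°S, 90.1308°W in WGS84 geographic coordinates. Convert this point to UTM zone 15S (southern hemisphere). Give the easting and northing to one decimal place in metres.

E 796266.1 m, N 7565201.5 m

Zone 15 central meridian λ₀ = 6×15 − 183 = -93°; Δλ = +2.8692°.
Transverse Mercator on WGS84 with k₀ = 0.9996 gives E = 796266.110 m, N = 7565201.473 m.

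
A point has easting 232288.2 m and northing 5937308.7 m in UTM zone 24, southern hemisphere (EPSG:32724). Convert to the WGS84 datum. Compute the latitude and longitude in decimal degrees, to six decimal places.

lat -36.672200°, lon -41.995600°

Zone 24S: λ₀ = -39°, k₀ = 0.9996, false easting 500000 m, false northing 10000000 m.
Meridian distance M = (N − FN)/k₀ = -4064317.0 m.
Inverse transverse Mercator on WGS84 gives φ = -36.67219955°, λ = -41.99560035°.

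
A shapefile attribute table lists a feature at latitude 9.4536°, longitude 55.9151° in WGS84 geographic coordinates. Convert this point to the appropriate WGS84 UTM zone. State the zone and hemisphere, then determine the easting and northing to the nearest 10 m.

Longitude 55.9151° lies in the 6° band [54°, 60°), giving zone 40; latitude is north of the equator, so 40N.
Zone 40 central meridian λ₀ = 6×40 − 183 = 57°; Δλ = -1.0849°.
Transverse Mercator on WGS84 with k₀ = 0.9996 gives E = 380899.795 m, N = 1045186.776 m.

Zone 40N: E 380900 m, N 1045190 m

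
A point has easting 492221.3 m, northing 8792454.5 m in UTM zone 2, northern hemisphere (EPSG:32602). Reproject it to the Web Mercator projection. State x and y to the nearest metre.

x -19077033 m, y 15045851 m

Unproject from UTM 2N (λ₀ = -171°) → φ = 79.20119969°, λ = -171.37190036°.
Web Mercator (R = 6378137 m): x = -19077032.685 m, y = 15045851.232 m.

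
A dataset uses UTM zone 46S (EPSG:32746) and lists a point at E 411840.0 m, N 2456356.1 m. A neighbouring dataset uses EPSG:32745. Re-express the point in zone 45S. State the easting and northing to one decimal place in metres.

UTM 46S → geographic: φ = -67.99350034°, λ = 90.89140037°.
UTM 45S (λ₀ = 87°) forward: E = 662634.855 m, N = 2452737.327 m.

E 662634.9 m, N 2452737.3 m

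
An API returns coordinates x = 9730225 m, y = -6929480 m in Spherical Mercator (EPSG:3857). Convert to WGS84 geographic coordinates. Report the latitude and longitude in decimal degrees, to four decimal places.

lat -52.7097°, lon 87.4081°

R = 6378137 m. λ = x/R = 87.40809835°.
φ = 2·arctan(exp(y/R)) − 90° = 2·arctan(0.33741) − 90° = -52.70970126°.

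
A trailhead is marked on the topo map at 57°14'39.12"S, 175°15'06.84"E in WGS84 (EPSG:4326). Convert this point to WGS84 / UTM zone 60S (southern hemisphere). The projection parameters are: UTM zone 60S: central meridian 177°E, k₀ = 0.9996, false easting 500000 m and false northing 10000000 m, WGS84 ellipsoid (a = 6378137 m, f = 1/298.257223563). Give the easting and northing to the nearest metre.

E 394510 m, N 3654077 m

Zone 60 central meridian λ₀ = 6×60 − 183 = 177°; Δλ = -1.7481°.
Transverse Mercator on WGS84 with k₀ = 0.9996 gives E = 394509.950 m, N = 3654076.816 m.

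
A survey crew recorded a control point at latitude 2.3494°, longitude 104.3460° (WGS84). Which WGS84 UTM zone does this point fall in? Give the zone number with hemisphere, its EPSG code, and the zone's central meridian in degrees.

Zone 48N (EPSG:32648), central meridian 105°

UTM zone = ⌊(λ + 180)/6⌋ + 1; 104.3460° ∈ [102°, 108°) → zone 48.
Hemisphere: N (φ ≥ 0).
Central meridian λ₀ = 6×48 − 183 = 105°.
EPSG code: 32648.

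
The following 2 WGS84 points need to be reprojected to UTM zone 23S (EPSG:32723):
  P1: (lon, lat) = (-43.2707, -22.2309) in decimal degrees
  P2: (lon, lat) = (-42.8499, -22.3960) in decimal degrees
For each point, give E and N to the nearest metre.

UTM zone 23S: λ₀ = -45°, k₀ = 0.9996.
P1 (-22.2309°, -43.2707°) → (678228.847, 7540597.474) m.
P2 (-22.3960°, -42.8499°) → (721350.813, 7521757.412) m.

P1: E 678229 m, N 7540597 m; P2: E 721351 m, N 7521757 m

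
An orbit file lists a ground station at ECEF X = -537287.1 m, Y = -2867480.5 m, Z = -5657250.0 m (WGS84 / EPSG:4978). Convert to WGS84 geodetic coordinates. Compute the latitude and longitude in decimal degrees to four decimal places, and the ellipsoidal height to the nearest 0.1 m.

λ = atan2(Y, X) = -100.61260013°; p = √(X²+Y²) = 2917382.7 m.
Bowring's method on WGS84 (a = 6378137 m, b = 6356752.314 m) gives φ = -62.87669995°, h = 3959.7504 m.

lat -62.8767°, lon -100.6126°, h 3959.8 m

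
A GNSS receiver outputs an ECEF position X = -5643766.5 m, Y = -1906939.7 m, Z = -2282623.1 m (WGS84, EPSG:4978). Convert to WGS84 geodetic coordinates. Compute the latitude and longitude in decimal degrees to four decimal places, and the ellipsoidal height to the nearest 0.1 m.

λ = atan2(Y, X) = -161.33069997°; p = √(X²+Y²) = 5957224.1 m.
Bowring's method on WGS84 (a = 6378137 m, b = 6356752.314 m) gives φ = -21.09409968°, h = 4180.733 m.

lat -21.0941°, lon -161.3307°, h 4180.7 m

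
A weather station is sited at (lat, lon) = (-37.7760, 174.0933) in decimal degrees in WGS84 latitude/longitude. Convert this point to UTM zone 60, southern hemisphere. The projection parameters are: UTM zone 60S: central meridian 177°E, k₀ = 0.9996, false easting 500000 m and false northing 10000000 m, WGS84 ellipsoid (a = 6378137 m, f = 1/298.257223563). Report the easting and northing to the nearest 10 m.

Zone 60 central meridian λ₀ = 6×60 − 183 = 177°; Δλ = -2.9067°.
Transverse Mercator on WGS84 with k₀ = 0.9996 gives E = 243997.560 m, N = 5815057.955 m.

E 244000 m, N 5815060 m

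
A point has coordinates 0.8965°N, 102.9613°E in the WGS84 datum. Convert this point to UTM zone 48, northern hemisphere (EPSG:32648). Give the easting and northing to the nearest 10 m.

Zone 48 central meridian λ₀ = 6×48 − 183 = 105°; Δλ = -2.0387°.
Transverse Mercator on WGS84 with k₀ = 0.9996 gives E = 273123.138 m, N = 99153.442 m.

E 273120 m, N 99150 m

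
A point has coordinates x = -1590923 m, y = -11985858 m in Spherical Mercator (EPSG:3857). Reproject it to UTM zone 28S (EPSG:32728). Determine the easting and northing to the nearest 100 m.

E 523600 m, N 1940100 m

Web Mercator inverse (R = 6378137 m) → φ = -72.63479996°, λ = -14.29150447°.
UTM 28S forward: E = 523601.604 m, N = 1940119.308 m.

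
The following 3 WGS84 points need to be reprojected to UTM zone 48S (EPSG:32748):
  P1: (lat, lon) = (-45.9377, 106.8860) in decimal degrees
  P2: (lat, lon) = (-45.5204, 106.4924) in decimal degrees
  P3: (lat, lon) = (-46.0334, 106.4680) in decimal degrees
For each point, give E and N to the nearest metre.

UTM zone 48S: λ₀ = 105°, k₀ = 0.9996.
P1 (-45.9377°, 106.8860°) → (646200.331, 4911145.039) m.
P2 (-45.5204°, 106.4924°) → (616554.105, 4958153.925) m.
P3 (-46.0334°, 106.4680°) → (613601.792, 4901193.956) m.

P1: E 646200 m, N 4911145 m; P2: E 616554 m, N 4958154 m; P3: E 613602 m, N 4901194 m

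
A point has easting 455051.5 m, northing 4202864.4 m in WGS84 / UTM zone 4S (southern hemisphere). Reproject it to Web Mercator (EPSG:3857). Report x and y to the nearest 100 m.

Unproject from UTM 4S (λ₀ = -159°) → φ = -52.32270036°, λ = -159.65949984°.
Web Mercator (R = 6378137 m): x = -17773214.223 m, y = -6858685.458 m.

x -17773200 m, y -6858700 m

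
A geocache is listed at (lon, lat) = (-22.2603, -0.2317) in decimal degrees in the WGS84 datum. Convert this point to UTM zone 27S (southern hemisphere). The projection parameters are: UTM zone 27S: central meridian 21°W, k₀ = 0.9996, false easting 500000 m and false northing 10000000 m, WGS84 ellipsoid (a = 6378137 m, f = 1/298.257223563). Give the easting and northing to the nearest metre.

Zone 27 central meridian λ₀ = 6×27 − 183 = -21°; Δλ = -1.2603°.
Transverse Mercator on WGS84 with k₀ = 0.9996 gives E = 359749.917 m, N = 9974383.948 m.

E 359750 m, N 9974384 m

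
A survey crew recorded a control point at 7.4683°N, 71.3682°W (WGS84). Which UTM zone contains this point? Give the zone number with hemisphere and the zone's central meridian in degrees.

UTM zone = ⌊(λ + 180)/6⌋ + 1; -71.3682° ∈ [-72°, -66°) → zone 19.
Hemisphere: N (φ ≥ 0).
Central meridian λ₀ = 6×19 − 183 = -69°.

Zone 19N, central meridian -69°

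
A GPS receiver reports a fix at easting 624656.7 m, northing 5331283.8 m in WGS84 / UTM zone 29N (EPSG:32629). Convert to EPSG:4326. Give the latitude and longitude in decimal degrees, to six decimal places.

lat 48.122600°, lon -7.324900°

Zone 29N: λ₀ = -9°, k₀ = 0.9996, false easting 500000 m.
Meridian distance M = (N − FN)/k₀ = 5333417.2 m.
Inverse transverse Mercator on WGS84 gives φ = 48.12259979°, λ = -7.32489963°.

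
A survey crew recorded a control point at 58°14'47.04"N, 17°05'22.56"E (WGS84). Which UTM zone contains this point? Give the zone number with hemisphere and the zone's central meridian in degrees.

Zone 33N, central meridian 15°

UTM zone = ⌊(λ + 180)/6⌋ + 1; 17.0896° ∈ [12°, 18°) → zone 33.
Hemisphere: N (φ ≥ 0).
Central meridian λ₀ = 6×33 − 183 = 15°.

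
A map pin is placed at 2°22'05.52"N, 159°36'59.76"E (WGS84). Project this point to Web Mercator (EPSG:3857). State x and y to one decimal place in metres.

x 17768438.6 m, y 263701.9 m

Web Mercator is spherical with R = a = 6378137 m.
x = R·λ = 6378137 × 2.785835211 = 17768438.634 m.
y = R·ln tan(π/4 + φ/2) = 6378137 × 0.041344661 = 263701.914 m.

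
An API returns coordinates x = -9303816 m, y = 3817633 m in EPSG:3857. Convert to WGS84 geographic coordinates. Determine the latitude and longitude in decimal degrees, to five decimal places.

lat 32.41290°, lon -83.57760°

R = 6378137 m. λ = x/R = -83.57760113°.
φ = 2·arctan(exp(y/R)) − 90° = 2·arctan(1.81948) − 90° = 32.41289969°.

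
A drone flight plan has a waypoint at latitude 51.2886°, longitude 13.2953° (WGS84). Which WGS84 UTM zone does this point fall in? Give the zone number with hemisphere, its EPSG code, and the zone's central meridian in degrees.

UTM zone = ⌊(λ + 180)/6⌋ + 1; 13.2953° ∈ [12°, 18°) → zone 33.
Hemisphere: N (φ ≥ 0).
Central meridian λ₀ = 6×33 − 183 = 15°.
EPSG code: 32633.

Zone 33N (EPSG:32633), central meridian 15°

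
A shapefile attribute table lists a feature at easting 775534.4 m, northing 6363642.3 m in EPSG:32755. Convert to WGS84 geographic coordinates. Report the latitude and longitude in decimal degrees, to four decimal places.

lat -32.8307°, lon 149.9434°

Zone 55S: λ₀ = 147°, k₀ = 0.9996, false easting 500000 m, false northing 10000000 m.
Meridian distance M = (N − FN)/k₀ = -3637812.8 m.
Inverse transverse Mercator on WGS84 gives φ = -32.83069998°, λ = 149.94339980°.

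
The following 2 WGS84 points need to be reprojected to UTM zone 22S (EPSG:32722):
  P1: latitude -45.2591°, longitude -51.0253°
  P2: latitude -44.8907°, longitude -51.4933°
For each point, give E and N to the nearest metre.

UTM zone 22S: λ₀ = -51°, k₀ = 0.9996.
P1 (-45.2591°, -51.0253°) → (498014.980, 4988265.907) m.
P2 (-44.8907°, -51.4933°) → (461046.564, 5029072.979) m.

P1: E 498015 m, N 4988266 m; P2: E 461047 m, N 5029073 m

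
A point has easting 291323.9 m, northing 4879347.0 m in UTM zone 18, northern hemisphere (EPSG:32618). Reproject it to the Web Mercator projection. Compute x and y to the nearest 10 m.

Unproject from UTM 18N (λ₀ = -75°) → φ = 44.03760021°, λ = -77.60440046°.
Web Mercator (R = 6378137 m): x = -8638882.343 m, y = 5471262.747 m.

x -8638880 m, y 5471260 m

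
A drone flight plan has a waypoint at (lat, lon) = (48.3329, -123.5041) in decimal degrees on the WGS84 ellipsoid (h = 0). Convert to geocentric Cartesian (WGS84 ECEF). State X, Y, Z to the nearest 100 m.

WGS84: a = 6378137 m, e² = 0.006694380; N(φ) = a/√(1−e²sin²φ) = 6390083.965 m.
X = (N+h)·cosφ·cosλ = -2344957.694 m; Y = (N+h)·cosφ·sinλ = -3542293.842 m; Z = (N(1−e²)+h)·sinφ = 4741565.039 m.

X -2345000 m, Y -3542300 m, Z 4741600 m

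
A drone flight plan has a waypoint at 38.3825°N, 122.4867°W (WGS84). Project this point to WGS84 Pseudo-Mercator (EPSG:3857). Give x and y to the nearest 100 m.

Web Mercator is spherical with R = a = 6378137 m.
x = R·λ = 6378137 × -2.137796205 = -13635157.073 m.
y = R·ln tan(π/4 + φ/2) = 6378137 × 0.726482050 = 4633602.046 m.

x -13635200 m, y 4633600 m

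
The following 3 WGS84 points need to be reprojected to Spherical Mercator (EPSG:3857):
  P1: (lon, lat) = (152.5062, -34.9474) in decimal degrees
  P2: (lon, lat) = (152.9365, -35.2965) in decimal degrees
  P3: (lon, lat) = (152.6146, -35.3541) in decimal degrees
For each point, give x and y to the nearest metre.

Web Mercator: x = R·λ, y = R·ln tan(π/4+φ/2), R = 6378137 m.
P1 (-34.9474°, 152.5062°) → (16976912.527, -4156735.310) m.
P2 (-35.2965°, 152.9365°) → (17024813.304, -4204247.668) m.
P3 (-35.3541°, 152.6146°) → (16988979.560, -4212106.649) m.

P1: x 16976913 m, y -4156735 m; P2: x 17024813 m, y -4204248 m; P3: x 16988980 m, y -4212107 m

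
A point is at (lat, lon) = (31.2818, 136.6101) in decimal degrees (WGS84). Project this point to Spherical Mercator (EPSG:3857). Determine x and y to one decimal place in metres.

Web Mercator is spherical with R = a = 6378137 m.
x = R·λ = 6378137 × 2.384296036 = 15207366.769 m.
y = R·ln tan(π/4 + φ/2) = 6378137 × 0.575309149 = 3669400.569 m.

x 15207366.8 m, y 3669400.6 m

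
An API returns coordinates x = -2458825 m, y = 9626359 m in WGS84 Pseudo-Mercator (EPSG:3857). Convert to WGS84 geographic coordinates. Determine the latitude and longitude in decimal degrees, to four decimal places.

R = 6378137 m. λ = x/R = -22.08800078°.
φ = 2·arctan(exp(y/R)) − 90° = 2·arctan(4.52345) − 90° = 65.06820129°.

lat 65.0682°, lon -22.0880°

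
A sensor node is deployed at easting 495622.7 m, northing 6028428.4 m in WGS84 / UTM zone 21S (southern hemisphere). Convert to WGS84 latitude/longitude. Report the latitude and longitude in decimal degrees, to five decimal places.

Zone 21S: λ₀ = -57°, k₀ = 0.9996, false easting 500000 m, false northing 10000000 m.
Meridian distance M = (N − FN)/k₀ = -3973160.9 m.
Inverse transverse Mercator on WGS84 gives φ = -35.88840015°, λ = -57.04849955°.

lat -35.88840°, lon -57.04850°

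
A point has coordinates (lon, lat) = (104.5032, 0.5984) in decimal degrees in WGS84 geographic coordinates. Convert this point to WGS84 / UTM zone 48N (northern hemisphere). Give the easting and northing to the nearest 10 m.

E 444720 m, N 66140 m

Zone 48 central meridian λ₀ = 6×48 − 183 = 105°; Δλ = -0.4968°.
Transverse Mercator on WGS84 with k₀ = 0.9996 gives E = 444720.896 m, N = 66143.707 m.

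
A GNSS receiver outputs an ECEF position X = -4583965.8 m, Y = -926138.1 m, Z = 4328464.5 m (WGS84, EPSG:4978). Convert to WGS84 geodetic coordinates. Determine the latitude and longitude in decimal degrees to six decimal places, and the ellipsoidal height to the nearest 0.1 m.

λ = atan2(Y, X) = -168.57780013°; p = √(X²+Y²) = 4676587.9 m.
Bowring's method on WGS84 (a = 6378137 m, b = 6356752.314 m) gives φ = 42.97790034°, h = 4046.574 m.

lat 42.977900°, lon -168.577800°, h 4046.6 m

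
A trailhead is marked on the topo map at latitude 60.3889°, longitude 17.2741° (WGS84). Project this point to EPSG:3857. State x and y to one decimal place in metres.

x 1922944.0 m, y 8486835.9 m

Web Mercator is spherical with R = a = 6378137 m.
x = R·λ = 6378137 × 0.301489920 = 1922944.016 m.
y = R·ln tan(π/4 + φ/2) = 6378137 × 1.330613602 = 8486835.851 m.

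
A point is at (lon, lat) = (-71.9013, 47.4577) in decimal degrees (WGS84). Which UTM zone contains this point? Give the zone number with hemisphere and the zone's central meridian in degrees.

Zone 19N, central meridian -69°

UTM zone = ⌊(λ + 180)/6⌋ + 1; -71.9013° ∈ [-72°, -66°) → zone 19.
Hemisphere: N (φ ≥ 0).
Central meridian λ₀ = 6×19 − 183 = -69°.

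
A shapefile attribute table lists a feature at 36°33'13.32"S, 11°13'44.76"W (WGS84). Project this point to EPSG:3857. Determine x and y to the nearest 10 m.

Web Mercator is spherical with R = a = 6378137 m.
x = R·λ = 6378137 × -0.195984767 = -1250017.694 m.
y = R·ln tan(π/4 + φ/2) = 6378137 × -0.686263020 = -4377079.561 m.

x -1250020 m, y -4377080 m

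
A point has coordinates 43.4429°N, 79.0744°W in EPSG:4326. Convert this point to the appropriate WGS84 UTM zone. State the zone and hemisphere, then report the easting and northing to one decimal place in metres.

Zone 17N: E 655822.1 m, N 4811800.9 m

Longitude -79.0744° lies in the 6° band [-84°, -78°), giving zone 17; latitude is north of the equator, so 17N.
Zone 17 central meridian λ₀ = 6×17 − 183 = -81°; Δλ = +1.9256°.
Transverse Mercator on WGS84 with k₀ = 0.9996 gives E = 655822.107 m, N = 4811800.870 m.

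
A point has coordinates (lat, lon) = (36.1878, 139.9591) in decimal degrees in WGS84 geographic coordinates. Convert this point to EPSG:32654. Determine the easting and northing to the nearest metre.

Zone 54 central meridian λ₀ = 6×54 − 183 = 141°; Δλ = -1.0409°.
Transverse Mercator on WGS84 with k₀ = 0.9996 gives E = 406407.517 m, N = 4005280.537 m.

E 406408 m, N 4005281 m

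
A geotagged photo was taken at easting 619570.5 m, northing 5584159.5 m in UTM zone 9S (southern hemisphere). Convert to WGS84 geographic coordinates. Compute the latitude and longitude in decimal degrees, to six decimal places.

Zone 9S: λ₀ = -129°, k₀ = 0.9996, false easting 500000 m, false northing 10000000 m.
Meridian distance M = (N − FN)/k₀ = -4417607.5 m.
Inverse transverse Mercator on WGS84 gives φ = -39.88420045°, λ = -127.60160035°.

lat -39.884200°, lon -127.601600°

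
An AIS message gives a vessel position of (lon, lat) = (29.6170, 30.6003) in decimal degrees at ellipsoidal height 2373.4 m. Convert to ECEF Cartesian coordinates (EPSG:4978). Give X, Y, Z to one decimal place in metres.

X 4778568.1 m, Y 2716480.2 m, Z 3229038.6 m

WGS84: a = 6378137 m, e² = 0.006694380; N(φ) = a/√(1−e²sin²φ) = 6383676.284 m.
X = (N+h)·cosφ·cosλ = 4778568.147 m; Y = (N+h)·cosφ·sinλ = 2716480.224 m; Z = (N(1−e²)+h)·sinφ = 3229038.600 m.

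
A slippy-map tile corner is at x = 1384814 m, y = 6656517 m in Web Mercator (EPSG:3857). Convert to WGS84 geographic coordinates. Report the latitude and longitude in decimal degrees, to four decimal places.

lat 51.1987°, lon 12.4400°

R = 6378137 m. λ = x/R = 12.43999582°.
φ = 2·arctan(exp(y/R)) − 90° = 2·arctan(2.83955) − 90° = 51.19870000°.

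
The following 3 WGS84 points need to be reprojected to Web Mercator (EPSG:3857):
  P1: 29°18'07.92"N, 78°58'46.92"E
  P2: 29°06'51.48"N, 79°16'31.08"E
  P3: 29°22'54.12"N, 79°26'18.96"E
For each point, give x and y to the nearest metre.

P1: x 8791980 m, y 3414166 m; P2: x 8824886 m, y 3390202 m; P3: x 8843065 m, y 3424318 m

Web Mercator: x = R·λ, y = R·ln tan(π/4+φ/2), R = 6378137 m.
P1 (29.3022°, 78.9797°) → (8791979.987, 3414165.839) m.
P2 (29.1143°, 79.2753°) → (8824886.028, 3390201.923) m.
P3 (29.3817°, 79.4386°) → (8843064.501, 3424318.175) m.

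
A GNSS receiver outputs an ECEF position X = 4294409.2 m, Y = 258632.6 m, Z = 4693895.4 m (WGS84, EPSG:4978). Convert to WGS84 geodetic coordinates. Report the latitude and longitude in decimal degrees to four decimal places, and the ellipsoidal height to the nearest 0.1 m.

lat 47.6848°, lon 3.4465°, h 731.8 m

λ = atan2(Y, X) = 3.44649950°; p = √(X²+Y²) = 4302190.3 m.
Bowring's method on WGS84 (a = 6378137 m, b = 6356752.314 m) gives φ = 47.68479951°, h = 731.794 m.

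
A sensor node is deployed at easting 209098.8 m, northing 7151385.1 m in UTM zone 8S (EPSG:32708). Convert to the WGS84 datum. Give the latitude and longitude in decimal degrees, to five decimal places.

lat -25.72670°, lon -137.89930°

Zone 8S: λ₀ = -135°, k₀ = 0.9996, false easting 500000 m, false northing 10000000 m.
Meridian distance M = (N − FN)/k₀ = -2849754.8 m.
Inverse transverse Mercator on WGS84 gives φ = -25.72670041°, λ = -137.89930032°.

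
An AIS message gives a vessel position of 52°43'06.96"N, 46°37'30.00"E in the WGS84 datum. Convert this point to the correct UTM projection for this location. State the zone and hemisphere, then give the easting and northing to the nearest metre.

Longitude 46.6250° lies in the 6° band [42°, 48°), giving zone 38; latitude is north of the equator, so 38N.
Zone 38 central meridian λ₀ = 6×38 − 183 = 45°; Δλ = +1.6250°.
Transverse Mercator on WGS84 with k₀ = 0.9996 gives E = 609758.158 m, N = 5842206.416 m.

Zone 38N: E 609758 m, N 5842206 m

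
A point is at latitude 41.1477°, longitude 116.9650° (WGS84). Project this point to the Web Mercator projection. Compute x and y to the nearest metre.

Web Mercator is spherical with R = a = 6378137 m.
x = R·λ = 6378137 × 2.041424360 = 13020484.241 m.
y = R·ln tan(π/4 + φ/2) = 6378137 × 0.789282490 = 5034151.851 m.

x 13020484 m, y 5034152 m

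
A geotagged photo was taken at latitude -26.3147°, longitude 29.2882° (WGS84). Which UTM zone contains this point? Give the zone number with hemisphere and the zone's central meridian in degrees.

Zone 35S, central meridian 27°

UTM zone = ⌊(λ + 180)/6⌋ + 1; 29.2882° ∈ [24°, 30°) → zone 35.
Hemisphere: S (φ < 0).
Central meridian λ₀ = 6×35 − 183 = 27°.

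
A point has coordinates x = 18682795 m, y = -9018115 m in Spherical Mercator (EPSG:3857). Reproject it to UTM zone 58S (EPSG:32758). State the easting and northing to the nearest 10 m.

E 644980 m, N 3048760 m

Web Mercator inverse (R = 6378137 m) → φ = -62.66310073°, λ = 167.83040299°.
UTM 58S forward: E = 644982.699 m, N = 3048764.156 m.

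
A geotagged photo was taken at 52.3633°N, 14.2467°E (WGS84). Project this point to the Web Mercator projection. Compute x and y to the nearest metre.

x 1585935 m, y 6866083 m

Web Mercator is spherical with R = a = 6378137 m.
x = R·λ = 6378137 × 0.248651823 = 1585935.389 m.
y = R·ln tan(π/4 + φ/2) = 6378137 × 1.076502937 = 6866083.211 m.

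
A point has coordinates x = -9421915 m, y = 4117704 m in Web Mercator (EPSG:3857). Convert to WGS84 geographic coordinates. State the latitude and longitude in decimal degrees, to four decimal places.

R = 6378137 m. λ = x/R = -84.63850250°.
φ = 2·arctan(exp(y/R)) − 90° = 2·arctan(1.90712) − 90° = 34.65949784°.

lat 34.6595°, lon -84.6385°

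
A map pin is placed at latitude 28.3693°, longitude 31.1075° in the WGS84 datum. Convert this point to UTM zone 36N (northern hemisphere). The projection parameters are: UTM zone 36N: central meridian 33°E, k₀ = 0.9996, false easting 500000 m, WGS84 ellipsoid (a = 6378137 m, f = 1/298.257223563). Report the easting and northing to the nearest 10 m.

E 314540 m, N 3139570 m

Zone 36 central meridian λ₀ = 6×36 − 183 = 33°; Δλ = -1.8925°.
Transverse Mercator on WGS84 with k₀ = 0.9996 gives E = 314544.225 m, N = 3139568.382 m.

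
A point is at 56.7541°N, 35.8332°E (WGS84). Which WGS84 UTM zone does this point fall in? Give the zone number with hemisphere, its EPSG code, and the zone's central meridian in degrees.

Zone 36N (EPSG:32636), central meridian 33°

UTM zone = ⌊(λ + 180)/6⌋ + 1; 35.8332° ∈ [30°, 36°) → zone 36.
Hemisphere: N (φ ≥ 0).
Central meridian λ₀ = 6×36 − 183 = 33°.
EPSG code: 32636.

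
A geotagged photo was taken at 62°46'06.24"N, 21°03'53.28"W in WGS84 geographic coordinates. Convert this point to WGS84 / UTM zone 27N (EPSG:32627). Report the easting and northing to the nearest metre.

E 496692 m, N 6959787 m

Zone 27 central meridian λ₀ = 6×27 − 183 = -21°; Δλ = -0.0648°.
Transverse Mercator on WGS84 with k₀ = 0.9996 gives E = 496691.739 m, N = 6959787.111 m.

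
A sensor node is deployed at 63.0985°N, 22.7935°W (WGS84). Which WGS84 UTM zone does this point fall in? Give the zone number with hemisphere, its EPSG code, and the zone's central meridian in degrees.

UTM zone = ⌊(λ + 180)/6⌋ + 1; -22.7935° ∈ [-24°, -18°) → zone 27.
Hemisphere: N (φ ≥ 0).
Central meridian λ₀ = 6×27 − 183 = -21°.
EPSG code: 32627.

Zone 27N (EPSG:32627), central meridian -21°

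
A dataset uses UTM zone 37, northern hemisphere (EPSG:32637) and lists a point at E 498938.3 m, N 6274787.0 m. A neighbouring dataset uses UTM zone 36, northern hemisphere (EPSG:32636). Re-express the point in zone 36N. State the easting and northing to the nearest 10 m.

E 866890 m, N 6290810 m

UTM 37N → geographic: φ = 56.61730008°, λ = 38.98270003°.
UTM 36N (λ₀ = 33°) forward: E = 866894.854 m, N = 6290805.134 m.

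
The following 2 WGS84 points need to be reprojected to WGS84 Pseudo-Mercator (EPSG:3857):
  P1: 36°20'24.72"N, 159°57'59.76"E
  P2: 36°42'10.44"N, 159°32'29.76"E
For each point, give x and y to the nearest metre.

Web Mercator: x = R·λ, y = R·ln tan(π/4+φ/2), R = 6378137 m.
P1 (36.3402°, 159.9666°) → (17807400.456, 4347533.905) m.
P2 (36.7029°, 159.5416°) → (17760089.672, 4397775.392) m.

P1: x 17807400 m, y 4347534 m; P2: x 17760090 m, y 4397775 m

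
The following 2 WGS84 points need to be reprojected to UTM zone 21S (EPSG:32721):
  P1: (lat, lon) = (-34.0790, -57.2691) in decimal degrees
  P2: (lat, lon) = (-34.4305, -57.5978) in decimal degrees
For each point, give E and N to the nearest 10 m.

P1: E 475170 m, N 6229050 m; P2: E 445070 m, N 6189950 m

UTM zone 21S: λ₀ = -57°, k₀ = 0.9996.
P1 (-34.0790°, -57.2691°) → (475172.193, 6229051.933) m.
P2 (-34.4305°, -57.5978°) → (445074.154, 6189947.347) m.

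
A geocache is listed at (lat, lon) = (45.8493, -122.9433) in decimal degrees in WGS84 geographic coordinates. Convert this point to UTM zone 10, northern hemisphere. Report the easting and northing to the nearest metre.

Zone 10 central meridian λ₀ = 6×10 − 183 = -123°; Δλ = +0.0567°.
Transverse Mercator on WGS84 with k₀ = 0.9996 gives E = 504402.316 m, N = 5077305.473 m.

E 504402 m, N 5077305 m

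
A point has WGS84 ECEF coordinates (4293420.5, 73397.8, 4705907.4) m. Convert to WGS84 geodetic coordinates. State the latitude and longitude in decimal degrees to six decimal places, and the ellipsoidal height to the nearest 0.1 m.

lat 47.811600°, lon 0.979400°, h 4148.1 m

λ = atan2(Y, X) = 0.97939966°; p = √(X²+Y²) = 4294047.8 m.
Bowring's method on WGS84 (a = 6378137 m, b = 6356752.314 m) gives φ = 47.81159998°, h = 4148.145 m.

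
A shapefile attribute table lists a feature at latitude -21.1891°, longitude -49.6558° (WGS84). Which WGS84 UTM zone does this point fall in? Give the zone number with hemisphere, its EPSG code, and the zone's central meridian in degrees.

Zone 22S (EPSG:32722), central meridian -51°

UTM zone = ⌊(λ + 180)/6⌋ + 1; -49.6558° ∈ [-54°, -48°) → zone 22.
Hemisphere: S (φ < 0).
Central meridian λ₀ = 6×22 − 183 = -51°.
EPSG code: 32722.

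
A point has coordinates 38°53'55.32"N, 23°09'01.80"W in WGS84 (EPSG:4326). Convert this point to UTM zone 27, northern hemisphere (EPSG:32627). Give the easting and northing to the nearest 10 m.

Zone 27 central meridian λ₀ = 6×27 − 183 = -21°; Δλ = -2.1505°.
Transverse Mercator on WGS84 with k₀ = 0.9996 gives E = 313509.845 m, N = 4307733.567 m.

E 313510 m, N 4307730 m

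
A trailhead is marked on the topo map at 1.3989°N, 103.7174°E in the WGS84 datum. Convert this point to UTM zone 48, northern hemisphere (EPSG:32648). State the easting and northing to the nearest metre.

E 357309 m, N 154660 m

Zone 48 central meridian λ₀ = 6×48 − 183 = 105°; Δλ = -1.2826°.
Transverse Mercator on WGS84 with k₀ = 0.9996 gives E = 357309.001 m, N = 154659.785 m.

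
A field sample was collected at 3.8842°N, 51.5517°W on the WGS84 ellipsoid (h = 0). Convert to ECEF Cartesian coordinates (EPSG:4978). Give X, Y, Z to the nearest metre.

WGS84: a = 6378137 m, e² = 0.006694380; N(φ) = a/√(1−e²sin²φ) = 6378234.966 m.
X = (N+h)·cosφ·cosλ = 3956928.854 m; Y = (N+h)·cosφ·sinλ = -4983765.360 m; Z = (N(1−e²)+h)·sinφ = 429170.295 m.

X 3956929 m, Y -4983765 m, Z 429170 m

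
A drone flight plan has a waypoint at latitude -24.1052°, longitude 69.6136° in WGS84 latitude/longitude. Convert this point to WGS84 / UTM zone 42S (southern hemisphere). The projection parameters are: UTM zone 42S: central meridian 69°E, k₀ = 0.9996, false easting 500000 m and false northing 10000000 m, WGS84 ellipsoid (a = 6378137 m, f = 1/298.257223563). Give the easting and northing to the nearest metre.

E 562360 m, N 7333990 m

Zone 42 central meridian λ₀ = 6×42 − 183 = 69°; Δλ = +0.6136°.
Transverse Mercator on WGS84 with k₀ = 0.9996 gives E = 562359.877 m, N = 7333989.898 m.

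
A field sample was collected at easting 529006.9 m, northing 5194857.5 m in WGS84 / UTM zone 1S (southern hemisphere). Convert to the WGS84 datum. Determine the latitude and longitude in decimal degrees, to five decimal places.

Zone 1S: λ₀ = -177°, k₀ = 0.9996, false easting 500000 m, false northing 10000000 m.
Meridian distance M = (N − FN)/k₀ = -4807065.3 m.
Inverse transverse Mercator on WGS84 gives φ = -43.39860005°, λ = -176.64179958°.

lat -43.39860°, lon -176.64180°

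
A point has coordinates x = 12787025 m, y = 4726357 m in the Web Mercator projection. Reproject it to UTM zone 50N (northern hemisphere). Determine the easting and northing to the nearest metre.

Web Mercator inverse (R = 6378137 m) → φ = 39.03270244°, λ = 114.86779996°.
UTM 50N forward: E = 315445.174 m, N = 4322568.785 m.

E 315445 m, N 4322569 m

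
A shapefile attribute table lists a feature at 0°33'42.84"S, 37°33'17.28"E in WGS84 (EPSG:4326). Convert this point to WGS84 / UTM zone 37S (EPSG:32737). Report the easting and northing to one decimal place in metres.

Zone 37 central meridian λ₀ = 6×37 − 183 = 39°; Δλ = -1.4452°.
Transverse Mercator on WGS84 with k₀ = 0.9996 gives E = 339175.939 m, N = 9937873.253 m.

E 339175.9 m, N 9937873.3 m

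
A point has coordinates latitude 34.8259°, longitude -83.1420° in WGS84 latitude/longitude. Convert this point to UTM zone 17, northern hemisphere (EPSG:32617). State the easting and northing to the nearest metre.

E 304110 m, N 3855828 m

Zone 17 central meridian λ₀ = 6×17 − 183 = -81°; Δλ = -2.1420°.
Transverse Mercator on WGS84 with k₀ = 0.9996 gives E = 304109.858 m, N = 3855828.016 m.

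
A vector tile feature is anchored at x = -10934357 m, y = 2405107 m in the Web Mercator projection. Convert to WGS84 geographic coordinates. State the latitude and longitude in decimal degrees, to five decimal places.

lat 21.11090°, lon -98.22500°

R = 6378137 m. λ = x/R = -98.22500015°.
φ = 2·arctan(exp(y/R)) − 90° = 2·arctan(1.45803) − 90° = 21.11089873°.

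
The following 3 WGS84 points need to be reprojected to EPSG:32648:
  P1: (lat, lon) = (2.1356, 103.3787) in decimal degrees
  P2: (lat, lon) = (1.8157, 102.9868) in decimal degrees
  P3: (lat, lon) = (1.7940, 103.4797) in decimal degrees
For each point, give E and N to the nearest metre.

P1: E 319690 m, N 236144 m; P2: E 276047 m, N 200815 m; P3: E 330891 m, N 198362 m

UTM zone 48N: λ₀ = 105°, k₀ = 0.9996.
P1 (2.1356°, 103.3787°) → (319690.212, 236144.150) m.
P2 (1.8157°, 102.9868°) → (276046.664, 200814.782) m.
P3 (1.7940°, 103.4797°) → (330891.100, 198361.804) m.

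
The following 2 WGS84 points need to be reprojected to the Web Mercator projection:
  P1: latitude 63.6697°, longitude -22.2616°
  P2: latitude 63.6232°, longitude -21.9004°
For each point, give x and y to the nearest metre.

P1: x -2478150 m, y 9266380 m; P2: x -2437941 m, y 9254719 m

Web Mercator: x = R·λ, y = R·ln tan(π/4+φ/2), R = 6378137 m.
P1 (63.6697°, -22.2616°) → (-2478149.976, 9266379.515) m.
P2 (63.6232°, -21.9004°) → (-2437941.376, 9254718.659) m.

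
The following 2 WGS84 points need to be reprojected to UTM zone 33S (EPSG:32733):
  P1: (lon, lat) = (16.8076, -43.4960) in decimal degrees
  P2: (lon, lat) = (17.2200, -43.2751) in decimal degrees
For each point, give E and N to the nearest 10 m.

UTM zone 33S: λ₀ = 15°, k₀ = 0.9996.
P1 (-43.4960°, 16.8076°) → (646145.168, 5182515.807) m.
P2 (-43.2751°, 17.2200°) → (680141.968, 5206242.113) m.

P1: E 646150 m, N 5182520 m; P2: E 680140 m, N 5206240 m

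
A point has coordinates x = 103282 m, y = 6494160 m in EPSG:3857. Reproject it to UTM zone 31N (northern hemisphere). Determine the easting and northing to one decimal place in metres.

Web Mercator inverse (R = 6378137 m) → φ = 50.27570093°, λ = 0.92779799°.
UTM 31N forward: E = 352348.210 m, N = 5571339.139 m.

E 352348.2 m, N 5571339.1 m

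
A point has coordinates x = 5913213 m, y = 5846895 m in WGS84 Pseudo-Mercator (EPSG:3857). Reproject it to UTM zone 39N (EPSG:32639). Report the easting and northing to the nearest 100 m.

Web Mercator inverse (R = 6378137 m) → φ = 46.41370245°, λ = 53.11929616°.
UTM 39N forward: E = 662872.908 m, N = 5142196.698 m.

E 662900 m, N 5142200 m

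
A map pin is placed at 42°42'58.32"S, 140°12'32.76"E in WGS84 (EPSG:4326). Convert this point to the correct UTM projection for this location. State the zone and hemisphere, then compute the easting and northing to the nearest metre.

Longitude 140.2091° lies in the 6° band [138°, 144°), giving zone 54; latitude is south of the equator, so 54S.
Zone 54 central meridian λ₀ = 6×54 − 183 = 141°; Δλ = -0.7909°.
Transverse Mercator on WGS84 with k₀ = 0.9996 gives E = 435238.981 m, N = 5270396.704 m.

Zone 54S: E 435239 m, N 5270397 m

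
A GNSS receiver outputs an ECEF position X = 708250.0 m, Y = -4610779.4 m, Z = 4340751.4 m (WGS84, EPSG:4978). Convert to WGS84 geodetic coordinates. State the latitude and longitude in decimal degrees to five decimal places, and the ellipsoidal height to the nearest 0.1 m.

λ = atan2(Y, X) = -81.26719952°; p = √(X²+Y²) = 4664858.5 m.
Bowring's method on WGS84 (a = 6378137 m, b = 6356752.314 m) gives φ = 43.13070036°, h = 3863.982 m.

lat 43.13070°, lon -81.26720°, h 3864.0 m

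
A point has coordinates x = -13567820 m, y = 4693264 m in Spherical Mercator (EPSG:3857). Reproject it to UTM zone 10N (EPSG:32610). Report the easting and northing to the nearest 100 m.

Web Mercator inverse (R = 6378137 m) → φ = 38.80140266°, λ = -121.88180078°.
UTM 10N forward: E = 597098.262 m, N = 4295332.164 m.

E 597100 m, N 4295300 m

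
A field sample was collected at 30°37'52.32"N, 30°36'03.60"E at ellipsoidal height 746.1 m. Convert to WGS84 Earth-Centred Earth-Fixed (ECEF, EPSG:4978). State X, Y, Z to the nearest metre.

X 4728505 m, Y 2796542 m, Z 3231159 m

WGS84: a = 6378137 m, e² = 0.006694380; N(φ) = a/√(1−e²sin²φ) = 6383686.403 m.
X = (N+h)·cosφ·cosλ = 4728505.367 m; Y = (N+h)·cosφ·sinλ = 2796541.672 m; Z = (N(1−e²)+h)·sinφ = 3231158.709 m.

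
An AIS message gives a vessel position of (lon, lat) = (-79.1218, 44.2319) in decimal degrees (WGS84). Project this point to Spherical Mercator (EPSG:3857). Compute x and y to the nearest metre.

Web Mercator is spherical with R = a = 6378137 m.
x = R·λ = 6378137 × -1.380935920 = -8807798.487 m.
y = R·ln tan(π/4 + φ/2) = 6378137 × 0.862540215 = 5501399.657 m.

x -8807798 m, y 5501400 m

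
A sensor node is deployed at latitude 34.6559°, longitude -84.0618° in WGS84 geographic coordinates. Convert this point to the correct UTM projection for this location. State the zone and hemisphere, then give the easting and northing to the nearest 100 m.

Longitude -84.0618° lies in the 6° band [-90°, -84°), giving zone 16; latitude is north of the equator, so 16N.
Zone 16 central meridian λ₀ = 6×16 − 183 = -87°; Δλ = +2.9382°.
Transverse Mercator on WGS84 with k₀ = 0.9996 gives E = 769275.197 m, N = 3838812.965 m.

Zone 16N: E 769300 m, N 3838800 m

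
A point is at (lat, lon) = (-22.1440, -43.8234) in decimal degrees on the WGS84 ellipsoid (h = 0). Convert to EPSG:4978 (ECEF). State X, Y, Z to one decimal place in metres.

X 4264288.1 m, Y -4092649.7 m, Z -2389189.6 m

WGS84: a = 6378137 m, e² = 0.006694380; N(φ) = a/√(1−e²sin²φ) = 6381172.419 m.
X = (N+h)·cosφ·cosλ = 4264288.066 m; Y = (N+h)·cosφ·sinλ = -4092649.676 m; Z = (N(1−e²)+h)·sinφ = -2389189.598 m.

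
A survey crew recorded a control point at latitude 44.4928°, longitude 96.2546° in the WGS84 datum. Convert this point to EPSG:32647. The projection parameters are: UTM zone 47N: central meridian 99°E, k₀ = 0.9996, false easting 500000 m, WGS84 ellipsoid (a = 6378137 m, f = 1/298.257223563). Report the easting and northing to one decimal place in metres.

Zone 47 central meridian λ₀ = 6×47 − 183 = 99°; Δλ = -2.7454°.
Transverse Mercator on WGS84 with k₀ = 0.9996 gives E = 281718.423 m, N = 4930275.866 m.

E 281718.4 m, N 4930275.9 m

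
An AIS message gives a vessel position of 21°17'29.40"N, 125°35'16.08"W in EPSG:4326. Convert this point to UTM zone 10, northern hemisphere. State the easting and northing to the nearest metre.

E 231511 m, N 2356612 m

Zone 10 central meridian λ₀ = 6×10 − 183 = -123°; Δλ = -2.5878°.
Transverse Mercator on WGS84 with k₀ = 0.9996 gives E = 231510.986 m, N = 2356611.975 m.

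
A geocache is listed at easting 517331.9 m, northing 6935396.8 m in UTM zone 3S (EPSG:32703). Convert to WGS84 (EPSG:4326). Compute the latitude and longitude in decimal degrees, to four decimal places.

Zone 3S: λ₀ = -165°, k₀ = 0.9996, false easting 500000 m, false northing 10000000 m.
Meridian distance M = (N − FN)/k₀ = -3065829.5 m.
Inverse transverse Mercator on WGS84 gives φ = -27.70559970°, λ = -164.82419964°.

lat -27.7056°, lon -164.8242°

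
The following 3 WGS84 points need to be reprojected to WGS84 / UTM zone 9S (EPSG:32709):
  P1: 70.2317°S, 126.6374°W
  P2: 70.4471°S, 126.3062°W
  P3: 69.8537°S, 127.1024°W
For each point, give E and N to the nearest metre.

P1: E 589162 m, N 2206558 m; P2: E 600591 m, N 2182037 m; P3: E 572931 m, N 2249308 m

UTM zone 9S: λ₀ = -129°, k₀ = 0.9996.
P1 (-70.2317°, -126.6374°) → (589161.994, 2206557.674) m.
P2 (-70.4471°, -126.3062°) → (600591.027, 2182037.363) m.
P3 (-69.8537°, -127.1024°) → (572931.140, 2249307.772) m.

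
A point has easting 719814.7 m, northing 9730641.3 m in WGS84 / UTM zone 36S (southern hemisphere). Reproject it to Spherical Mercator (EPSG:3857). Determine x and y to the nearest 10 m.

x 3893600 m, y -271200 m

Unproject from UTM 36S (λ₀ = 33°) → φ = -2.43549961°, λ = 34.97679977°.
Web Mercator (R = 6378137 m): x = 3893599.540 m, y = -271200.260 m.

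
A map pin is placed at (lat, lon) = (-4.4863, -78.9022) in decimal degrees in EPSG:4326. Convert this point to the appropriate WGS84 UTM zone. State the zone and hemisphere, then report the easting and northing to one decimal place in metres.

Zone 17S: E 732773.9 m, N 9503785.5 m

Longitude -78.9022° lies in the 6° band [-84°, -78°), giving zone 17; latitude is south of the equator, so 17S.
Zone 17 central meridian λ₀ = 6×17 − 183 = -81°; Δλ = +2.0978°.
Transverse Mercator on WGS84 with k₀ = 0.9996 gives E = 732773.884 m, N = 9503785.452 m.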